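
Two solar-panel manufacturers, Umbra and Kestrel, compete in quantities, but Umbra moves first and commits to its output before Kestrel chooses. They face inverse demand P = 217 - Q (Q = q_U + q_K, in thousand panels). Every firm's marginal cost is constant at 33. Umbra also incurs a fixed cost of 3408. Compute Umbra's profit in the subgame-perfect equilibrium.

824

The follower Kestrel best-responds to any q_U: π_K = (217 - Q)q_K - 33q_K.
Follower FOC: 184 - q_U - 2q_K = 0, so q_K(q_U) = (184 - q_U)/2.
The leader anticipates this reaction. Substituting into P = 217 - Q gives P = 125 - (1/2)q_U, so π_U = (125 - (1/2)q_U)q_U - 33q_U.
Maximising: ∂π_U/∂q_U = 92 - q_U = 0, giving q_U = 92.
Then q_K = (184 - 92)/2 = 46.
Price P = 217 - 138 = 79.
Umbra's profit: (79 - 33)·92 - 3408 = 824.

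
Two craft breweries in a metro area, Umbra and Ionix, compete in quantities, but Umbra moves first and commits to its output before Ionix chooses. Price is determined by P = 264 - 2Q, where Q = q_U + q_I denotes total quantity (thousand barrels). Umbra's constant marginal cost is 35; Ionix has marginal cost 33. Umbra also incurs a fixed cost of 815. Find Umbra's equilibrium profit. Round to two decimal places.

2405.56

The follower Ionix best-responds to any q_U: π_I = (264 - 2Q)q_I - 33q_I.
∂π_I/∂q_I = 231 - 2q_U - 4q_I = 0 gives the reaction function q_I = (231 - 2q_U)/4.
Umbra substitutes q_I(q_U) into its own profit: π_U = q_U(264 - 2q_U - (231 - 2q_U)/2) - 35q_U = (297/2 - q_U)q_U - 35q_U.
The leader's first-order condition 227/2 - 2q_U = 0 yields q_U = 227/4.
Then q_I = (231 - 2·(227/4))/4 = 235/8.
Price P = 264 - 2·(689/8) = 367/4.
Umbra's profit: (367/4 - 35)·(227/4) - 815 = 2405.5625.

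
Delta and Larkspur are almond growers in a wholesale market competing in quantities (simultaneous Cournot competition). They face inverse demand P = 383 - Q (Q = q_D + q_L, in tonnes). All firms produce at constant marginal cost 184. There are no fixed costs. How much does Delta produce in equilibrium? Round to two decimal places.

66.33

A representative firm's profit is π_i = q_i(383 - Q) - 184q_i.
Setting ∂π_i/∂q_i = 0 with rivals' quantities fixed: 199 - 2q_i - q_j = 0.
With identical firms every q_j equals q_i, so q_j = q_i and 199 = 3q_i, giving q_i = 199/3.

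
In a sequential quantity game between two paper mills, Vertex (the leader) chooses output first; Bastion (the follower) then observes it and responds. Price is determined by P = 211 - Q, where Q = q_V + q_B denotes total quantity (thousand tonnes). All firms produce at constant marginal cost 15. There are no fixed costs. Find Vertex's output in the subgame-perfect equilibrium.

98

Solve by backward induction. Given q_V, the follower Bastion maximises π_B = (211 - q_V - q_B)q_B - 15q_B.
Setting the follower's marginal profit to zero, 196 - q_V - 2q_B = 0, i.e. q_B = (196 - q_V)/2.
The leader anticipates this reaction. Substituting into P = 211 - Q gives P = 113 - (1/2)q_V, so π_V = (113 - (1/2)q_V)q_V - 15q_V.
Maximising: ∂π_V/∂q_V = 98 - q_V = 0, giving q_V = 98.
Then q_B = (196 - 98)/2 = 49.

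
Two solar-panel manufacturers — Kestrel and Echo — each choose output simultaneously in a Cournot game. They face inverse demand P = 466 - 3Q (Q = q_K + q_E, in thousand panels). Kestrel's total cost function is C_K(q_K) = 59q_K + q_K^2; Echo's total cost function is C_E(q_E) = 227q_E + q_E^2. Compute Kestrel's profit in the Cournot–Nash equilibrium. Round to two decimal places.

8524.33

Kestrel's profit: π_K = (466 - 3Q)q_K - (59q_K + q_K²). Setting ∂π_K/∂q_K = 0: 407 - 8q_K - 3(q_E) = 0.
Echo's first-order condition: 239 - 8q_E - 3(q_K) = 0.
Rearranging gives the reaction functions q_K = (407 - 3q_E)/8 and q_E = (239 - 3q_K)/8.
Solving the pair: q_K = 46.1636, q_E = 691/55.
Price P = 466 - 3·(646/11) = 289.8182.
Kestrel's profit: 289.8182·46.1636 - 59·46.1636 - 46.1636² = 8524.3253.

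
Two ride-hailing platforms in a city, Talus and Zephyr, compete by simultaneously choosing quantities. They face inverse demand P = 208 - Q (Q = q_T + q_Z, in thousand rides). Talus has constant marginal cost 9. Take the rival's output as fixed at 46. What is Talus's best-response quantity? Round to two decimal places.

With the rival's output fixed at 46, Talus's profit is π_T = (208 - 46 - q_T)q_T - (9q_T) = (162 - q_T)q_T - (9q_T).
∂π_T/∂q_T = 153 - 2q_T = 0, so q_T = 153/2.

76.50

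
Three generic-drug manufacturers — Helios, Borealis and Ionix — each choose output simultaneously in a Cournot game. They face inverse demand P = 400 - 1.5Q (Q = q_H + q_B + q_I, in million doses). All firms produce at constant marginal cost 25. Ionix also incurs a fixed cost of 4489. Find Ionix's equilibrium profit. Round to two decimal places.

Each firm earns π_i = (400 - 1.5Q)q_i - 25q_i.
Setting ∂π_i/∂q_i = 0 with rivals' quantities fixed: 375 - 3q_i - (3/2)·Σ_{j≠i} q_j = 0.
By symmetry each firm produces the same amount; substituting Σ_{j≠i} q_j = 2q_i yields q_i = 375/6 = 125/2.
Price P = 400 - (3/2)·(375/2) = 475/4.
Ionix's profit: (475/4 - 25)·(125/2) - 4489 = 1370.3750.

1370.38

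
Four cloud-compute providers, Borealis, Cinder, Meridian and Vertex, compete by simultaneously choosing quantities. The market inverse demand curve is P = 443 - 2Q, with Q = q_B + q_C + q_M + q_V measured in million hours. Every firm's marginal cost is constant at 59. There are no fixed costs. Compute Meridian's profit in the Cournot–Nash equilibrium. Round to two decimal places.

2949.12

A representative firm's profit is π_i = q_i(443 - 2Q) - 59q_i.
First-order condition (treating rivals' output as given): 384 - 4q_i - 2·Σ_{j≠i} q_j = 0.
With identical firms every q_j equals q_i, so Σ_{j≠i} q_j = 3q_i and 384 = 10q_i, giving q_i = 192/5.
Price P = 443 - 2·(768/5) = 679/5.
Meridian's profit: (679/5 - 59)·(192/5) = 2949.1200.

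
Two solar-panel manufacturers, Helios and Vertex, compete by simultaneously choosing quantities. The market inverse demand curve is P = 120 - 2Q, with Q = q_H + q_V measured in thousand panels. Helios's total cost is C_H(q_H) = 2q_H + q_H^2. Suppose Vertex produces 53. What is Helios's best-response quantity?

With the rival's output fixed at 53, Helios's profit is π_H = (120 - 2·53 - 2q_H)q_H - (2q_H + q_H²) = (14 - 2q_H)q_H - (2q_H + q_H²).
∂π_H/∂q_H = 12 - 6q_H = 0, so q_H = 2.

2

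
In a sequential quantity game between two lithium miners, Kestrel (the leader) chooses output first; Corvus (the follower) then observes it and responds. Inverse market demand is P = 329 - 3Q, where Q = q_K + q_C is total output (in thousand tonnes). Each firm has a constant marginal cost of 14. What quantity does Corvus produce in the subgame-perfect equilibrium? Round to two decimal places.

26.25

The follower Corvus best-responds to any q_K: π_C = (329 - 3Q)q_C - 14q_C.
Setting the follower's marginal profit to zero, 315 - 3q_K - 6q_C = 0, i.e. q_C = (315 - 3q_K)/6.
The leader anticipates this reaction. Substituting into P = 329 - 3Q gives P = 343/2 - (3/2)q_K, so π_K = (343/2 - (3/2)q_K)q_K - 14q_K.
Leader FOC: 315/2 - 3q_K = 0, so q_K = 105/2.
Then q_C = (315 - 3·(105/2))/6 = 105/4.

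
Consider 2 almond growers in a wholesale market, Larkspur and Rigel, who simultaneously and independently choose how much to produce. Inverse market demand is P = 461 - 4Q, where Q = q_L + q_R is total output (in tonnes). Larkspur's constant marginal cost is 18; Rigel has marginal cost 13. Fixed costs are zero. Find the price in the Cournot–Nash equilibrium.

Larkspur's profit: π_L = (461 - 4Q)q_L - (18q_L). Setting ∂π_L/∂q_L = 0: 443 - 8q_L - 4(q_R) = 0.
Rigel's profit: π_R = (461 - 4Q)q_R - (13q_R). Setting ∂π_R/∂q_R = 0: 448 - 8q_R - 4(q_L) = 0.
So q_L = (443 - 4q_R)/8 and q_R = (448 - 4q_L)/8.
Substituting one into the other gives q_L = 73/2 and q_R = 151/4.
Total output Q = 297/4, so price P = 461 - 4·(297/4) = 164.

164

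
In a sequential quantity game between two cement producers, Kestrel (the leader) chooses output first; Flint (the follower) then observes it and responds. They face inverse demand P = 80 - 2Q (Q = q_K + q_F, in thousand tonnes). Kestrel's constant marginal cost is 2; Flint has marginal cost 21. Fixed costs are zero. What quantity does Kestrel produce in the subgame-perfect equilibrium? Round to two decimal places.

24.25

Solve by backward induction. Given q_K, the follower Flint maximises π_F = (80 - 2q_K - 2q_F)q_F - 21q_F.
Follower FOC: 59 - 2q_K - 4q_F = 0, so q_F(q_K) = (59 - 2q_K)/4.
Kestrel substitutes q_F(q_K) into its own profit: π_K = q_K(80 - 2q_K - (59 - 2q_K)/2) - 2q_K = (101/2 - q_K)q_K - 2q_K.
Maximising: ∂π_K/∂q_K = 97/2 - 2q_K = 0, giving q_K = 97/4.
Then q_F = (59 - 2·(97/4))/4 = 21/8.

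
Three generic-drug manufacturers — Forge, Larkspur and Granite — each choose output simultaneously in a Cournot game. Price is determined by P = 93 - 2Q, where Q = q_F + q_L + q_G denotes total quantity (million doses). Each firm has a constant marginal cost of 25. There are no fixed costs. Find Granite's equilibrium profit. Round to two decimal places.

144.50

A representative firm's profit is π_i = q_i(93 - 2Q) - 25q_i.
Setting ∂π_i/∂q_i = 0 with rivals' quantities fixed: 68 - 4q_i - 2·Σ_{j≠i} q_j = 0.
By symmetry each firm produces the same amount; substituting Σ_{j≠i} q_j = 2q_i yields q_i = 68/8 = 17/2.
Price P = 93 - 2·(51/2) = 42.
Granite's profit: (42 - 25)·(17/2) = 289/2.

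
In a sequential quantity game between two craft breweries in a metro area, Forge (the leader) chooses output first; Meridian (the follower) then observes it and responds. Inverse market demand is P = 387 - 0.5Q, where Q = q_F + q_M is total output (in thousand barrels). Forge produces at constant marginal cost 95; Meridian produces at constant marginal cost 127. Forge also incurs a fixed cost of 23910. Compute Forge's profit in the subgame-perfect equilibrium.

2334

The follower Meridian best-responds to any q_F: π_M = (387 - 0.5Q)q_M - 127q_M.
Follower FOC: 260 - (1/2)q_F - q_M = 0, so q_M(q_F) = (260 - (1/2)q_F).
The leader anticipates this reaction. Substituting into P = 387 - 0.5Q gives P = 257 - (1/4)q_F, so π_F = (257 - (1/4)q_F)q_F - 95q_F.
Maximising: ∂π_F/∂q_F = 162 - (1/2)q_F = 0, giving q_F = 324.
Then q_M = (260 - (1/2)·324) = 98.
Price P = 387 - (1/2)·422 = 176.
Forge's profit: (176 - 95)·324 - 23910 = 2334.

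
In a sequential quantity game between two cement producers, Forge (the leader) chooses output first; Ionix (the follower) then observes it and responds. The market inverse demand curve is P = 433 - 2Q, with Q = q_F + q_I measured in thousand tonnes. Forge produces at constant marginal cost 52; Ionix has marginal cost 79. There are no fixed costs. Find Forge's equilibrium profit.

10404

Solve by backward induction. Given q_F, the follower Ionix maximises π_I = (433 - 2q_F - 2q_I)q_I - 79q_I.
∂π_I/∂q_I = 354 - 2q_F - 4q_I = 0 gives the reaction function q_I = (354 - 2q_F)/4.
The leader anticipates this reaction. Substituting into P = 433 - 2Q gives P = 256 - q_F, so π_F = (256 - q_F)q_F - 52q_F.
Leader FOC: 204 - 2q_F = 0, so q_F = 102.
Then q_I = (354 - 2·102)/4 = 75/2.
Price P = 433 - 2·(279/2) = 154.
Forge's profit: (154 - 52)·102 = 10404.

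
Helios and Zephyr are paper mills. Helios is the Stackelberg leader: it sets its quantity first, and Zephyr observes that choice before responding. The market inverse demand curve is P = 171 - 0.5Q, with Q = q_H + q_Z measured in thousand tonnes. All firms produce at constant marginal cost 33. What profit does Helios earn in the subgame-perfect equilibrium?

Solve by backward induction. Given q_H, the follower Zephyr maximises π_Z = (171 - (1/2)q_H - (1/2)q_Z)q_Z - 33q_Z.
Follower FOC: 138 - (1/2)q_H - q_Z = 0, so q_Z(q_H) = (138 - (1/2)q_H).
The leader anticipates this reaction. Substituting into P = 171 - 0.5Q gives P = 102 - (1/4)q_H, so π_H = (102 - (1/4)q_H)q_H - 33q_H.
Leader FOC: 69 - (1/2)q_H = 0, so q_H = 138.
Then q_Z = (138 - (1/2)·138) = 69.
Price P = 171 - (1/2)·207 = 135/2.
Helios's profit: (135/2 - 33)·138 = 4761.

4761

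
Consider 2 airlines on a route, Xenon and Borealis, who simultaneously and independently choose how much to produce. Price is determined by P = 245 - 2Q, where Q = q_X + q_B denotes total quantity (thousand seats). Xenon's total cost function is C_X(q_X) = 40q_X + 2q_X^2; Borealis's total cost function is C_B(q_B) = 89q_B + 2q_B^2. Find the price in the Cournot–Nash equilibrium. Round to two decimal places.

Xenon's profit: π_X = (245 - 2Q)q_X - (40q_X + 2q_X²). Setting ∂π_X/∂q_X = 0: 205 - 8q_X - 2(q_B) = 0.
Borealis's profit: π_B = (245 - 2Q)q_B - (89q_B + 2q_B²). Setting ∂π_B/∂q_B = 0: 156 - 8q_B - 2(q_X) = 0.
So q_X = (205 - 2q_B)/8 and q_B = (156 - 2q_X)/8.
Solving the pair: q_X = 332/15, q_B = 419/30.
Total output Q = 361/10, so price P = 245 - 2·(361/10) = 864/5.

172.80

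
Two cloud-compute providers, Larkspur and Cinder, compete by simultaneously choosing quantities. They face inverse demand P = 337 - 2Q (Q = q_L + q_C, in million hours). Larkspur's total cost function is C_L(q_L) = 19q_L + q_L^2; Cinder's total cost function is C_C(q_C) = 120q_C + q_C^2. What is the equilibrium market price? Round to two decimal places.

Larkspur's profit: π_L = (337 - 2Q)q_L - (19q_L + q_L²). Setting ∂π_L/∂q_L = 0: 318 - 6q_L - 2(q_C) = 0.
Cinder's profit: π_C = (337 - 2Q)q_C - (120q_C + q_C²). Setting ∂π_C/∂q_C = 0: 217 - 6q_C - 2(q_L) = 0.
So q_L = (318 - 2q_C)/6 and q_C = (217 - 2q_L)/6.
Substituting one into the other gives q_L = 737/16 and q_C = 333/16.
Total output Q = 535/8, so price P = 337 - 2·(535/8) = 813/4.

203.25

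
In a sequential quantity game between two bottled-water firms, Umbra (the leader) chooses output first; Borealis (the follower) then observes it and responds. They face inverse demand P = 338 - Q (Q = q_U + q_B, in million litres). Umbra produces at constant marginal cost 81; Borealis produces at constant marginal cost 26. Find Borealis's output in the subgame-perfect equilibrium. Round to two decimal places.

Solve by backward induction. Given q_U, the follower Borealis maximises π_B = (338 - q_U - q_B)q_B - 26q_B.
∂π_B/∂q_B = 312 - q_U - 2q_B = 0 gives the reaction function q_B = (312 - q_U)/2.
Umbra substitutes q_B(q_U) into its own profit: π_U = q_U(338 - q_U - (312 - q_U)/2) - 81q_U = (182 - (1/2)q_U)q_U - 81q_U.
The leader's first-order condition 101 - q_U = 0 yields q_U = 101.
Then q_B = (312 - 101)/2 = 211/2.

105.50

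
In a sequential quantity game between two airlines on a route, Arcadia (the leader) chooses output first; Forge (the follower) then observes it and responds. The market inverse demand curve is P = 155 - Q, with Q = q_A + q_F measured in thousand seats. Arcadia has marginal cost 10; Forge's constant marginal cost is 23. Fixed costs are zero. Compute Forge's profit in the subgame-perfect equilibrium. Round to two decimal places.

The follower Forge best-responds to any q_A: π_F = (155 - Q)q_F - 23q_F.
∂π_F/∂q_F = 132 - q_A - 2q_F = 0 gives the reaction function q_F = (132 - q_A)/2.
Arcadia substitutes q_F(q_A) into its own profit: π_A = q_A(155 - q_A - (132 - q_A)/2) - 10q_A = (89 - (1/2)q_A)q_A - 10q_A.
Maximising: ∂π_A/∂q_A = 79 - q_A = 0, giving q_A = 79.
Then q_F = (132 - 79)/2 = 53/2.
Price P = 155 - 211/2 = 99/2.
Forge's profit: (99/2 - 23)·(53/2) = 702.2500.

702.25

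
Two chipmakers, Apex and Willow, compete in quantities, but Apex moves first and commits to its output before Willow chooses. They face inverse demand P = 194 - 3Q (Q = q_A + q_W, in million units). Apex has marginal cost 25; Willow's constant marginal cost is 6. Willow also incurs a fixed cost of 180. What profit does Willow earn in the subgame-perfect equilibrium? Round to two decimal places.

The follower Willow best-responds to any q_A: π_W = (194 - 3Q)q_W - 6q_W.
Follower FOC: 188 - 3q_A - 6q_W = 0, so q_W(q_A) = (188 - 3q_A)/6.
Apex substitutes q_W(q_A) into its own profit: π_A = q_A(194 - 3q_A - (188 - 3q_A)/2) - 25q_A = (100 - (3/2)q_A)q_A - 25q_A.
Maximising: ∂π_A/∂q_A = 75 - 3q_A = 0, giving q_A = 25.
Then q_W = (188 - 3·25)/6 = 113/6.
Price P = 194 - 3·(263/6) = 125/2.
Willow's profit: (125/2 - 6)·(113/6) - 180 = 884.0833.

884.08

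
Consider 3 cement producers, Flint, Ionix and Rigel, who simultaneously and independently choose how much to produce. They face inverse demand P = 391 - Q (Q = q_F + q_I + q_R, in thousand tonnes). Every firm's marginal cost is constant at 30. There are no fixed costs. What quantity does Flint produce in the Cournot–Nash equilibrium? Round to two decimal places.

90.25

Each firm earns π_i = (391 - Q)q_i - 30q_i.
Setting ∂π_i/∂q_i = 0 with rivals' quantities fixed: 361 - 2q_i - Σ_{j≠i} q_j = 0.
By symmetry each firm produces the same amount; substituting Σ_{j≠i} q_j = 2q_i yields q_i = 361/4.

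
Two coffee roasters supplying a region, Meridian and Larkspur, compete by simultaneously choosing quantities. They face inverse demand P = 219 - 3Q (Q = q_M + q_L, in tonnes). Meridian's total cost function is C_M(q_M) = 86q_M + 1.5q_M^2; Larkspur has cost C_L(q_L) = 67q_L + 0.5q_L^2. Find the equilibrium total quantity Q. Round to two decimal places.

26.74

Meridian's profit: π_M = (219 - 3Q)q_M - (86q_M + (3/2)q_M²). Setting ∂π_M/∂q_M = 0: 133 - 9q_M - 3(q_L) = 0.
Larkspur's profit: π_L = (219 - 3Q)q_L - (67q_L + (1/2)q_L²). Setting ∂π_L/∂q_L = 0: 152 - 7q_L - 3(q_M) = 0.
Best responses: q_M = (133 - 3q_L)/9, q_L = (152 - 3q_M)/7.
Solving the pair: q_M = 475/54, q_L = 323/18.
Total output Q = 475/54 + 323/18 = 722/27.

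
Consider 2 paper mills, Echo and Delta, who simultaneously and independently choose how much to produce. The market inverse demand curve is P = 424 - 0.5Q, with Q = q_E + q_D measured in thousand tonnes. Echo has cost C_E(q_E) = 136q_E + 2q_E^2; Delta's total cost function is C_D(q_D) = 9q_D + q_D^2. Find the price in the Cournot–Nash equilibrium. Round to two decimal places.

Echo's profit: π_E = (424 - 0.5Q)q_E - (136q_E + 2q_E²). Setting ∂π_E/∂q_E = 0: 288 - 5q_E - (1/2)(q_D) = 0.
Delta's first-order condition: 415 - 3q_D - (1/2)(q_E) = 0.
Best responses: q_E = (288 - (1/2)q_D)/5, q_D = (415 - (1/2)q_E)/3.
Solving the pair: q_E = 44.5085, q_D = 130.9153.
Total output Q = 175.4237, so price P = 424 - (1/2)·175.4237 = 336.2881.

336.29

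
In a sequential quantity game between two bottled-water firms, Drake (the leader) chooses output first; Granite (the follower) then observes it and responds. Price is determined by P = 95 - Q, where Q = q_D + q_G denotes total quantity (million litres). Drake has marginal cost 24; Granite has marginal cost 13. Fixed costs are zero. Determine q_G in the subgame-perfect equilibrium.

The follower Granite best-responds to any q_D: π_G = (95 - Q)q_G - 13q_G.
Follower FOC: 82 - q_D - 2q_G = 0, so q_G(q_D) = (82 - q_D)/2.
The leader anticipates this reaction. Substituting into P = 95 - Q gives P = 54 - (1/2)q_D, so π_D = (54 - (1/2)q_D)q_D - 24q_D.
Leader FOC: 30 - q_D = 0, so q_D = 30.
Then q_G = (82 - 30)/2 = 26.

26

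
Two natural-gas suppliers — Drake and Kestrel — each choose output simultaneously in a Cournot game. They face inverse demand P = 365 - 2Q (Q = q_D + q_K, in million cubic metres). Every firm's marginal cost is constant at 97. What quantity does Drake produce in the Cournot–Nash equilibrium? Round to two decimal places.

44.67

Each firm earns π_i = (365 - 2Q)q_i - 97q_i.
Setting ∂π_i/∂q_i = 0 with rivals' quantities fixed: 268 - 4q_i - 2q_j = 0.
By symmetry each firm produces the same amount; substituting q_j = q_i yields q_i = 268/6 = 134/3.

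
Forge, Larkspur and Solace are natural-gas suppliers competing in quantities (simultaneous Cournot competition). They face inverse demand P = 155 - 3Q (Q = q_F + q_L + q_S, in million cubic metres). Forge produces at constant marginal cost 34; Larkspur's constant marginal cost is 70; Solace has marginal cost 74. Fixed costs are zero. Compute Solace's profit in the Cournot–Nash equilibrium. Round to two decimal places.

28.52

Forge's profit: π_F = (155 - 3Q)q_F - (34q_F). Setting ∂π_F/∂q_F = 0: 121 - 6q_F - 3(q_L + q_S) = 0.
Larkspur's profit: π_L = (155 - 3Q)q_L - (70q_L). Setting ∂π_L/∂q_L = 0: 85 - 6q_L - 3(q_F + q_S) = 0.
Solace's first-order condition: 81 - 6q_S - 3(q_F + q_L) = 0.
Summing all 3 equations gives 287 − 12Q = 0, hence Q = 287/12.
Back-substituting: q_F = (121 − 287/4)/3 = 197/12, q_L = (85 − 287/4)/3 = 53/12, q_S = (81 − 287/4)/3 = 37/12.
Price P = 155 - 3·(287/12) = 333/4.
Solace's profit: (333/4 - 74)·(37/12) = 1369/48.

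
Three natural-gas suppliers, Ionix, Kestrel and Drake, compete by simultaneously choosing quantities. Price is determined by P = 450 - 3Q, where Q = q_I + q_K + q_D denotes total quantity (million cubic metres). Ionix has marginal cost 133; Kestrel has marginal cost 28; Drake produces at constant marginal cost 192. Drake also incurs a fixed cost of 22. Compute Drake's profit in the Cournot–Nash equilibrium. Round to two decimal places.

3.52

Ionix's profit: π_I = (450 - 3Q)q_I - (133q_I). Setting ∂π_I/∂q_I = 0: 317 - 6q_I - 3(q_K + q_D) = 0.
Kestrel's profit: π_K = (450 - 3Q)q_K - (28q_K). Setting ∂π_K/∂q_K = 0: 422 - 6q_K - 3(q_I + q_D) = 0.
Drake's first-order condition: 258 - 6q_D - 3(q_I + q_K) = 0.
Summing all 3 equations gives 997 − 12Q = 0, hence Q = 997/12.
Back-substituting: q_I = (317 − 997/4)/3 = 271/12, q_K = (422 − 997/4)/3 = 691/12, q_D = (258 − 997/4)/3 = 35/12.
Price P = 450 - 3·(997/12) = 803/4.
Drake's profit: (803/4 - 192)·(35/12) - 22 = 169/48.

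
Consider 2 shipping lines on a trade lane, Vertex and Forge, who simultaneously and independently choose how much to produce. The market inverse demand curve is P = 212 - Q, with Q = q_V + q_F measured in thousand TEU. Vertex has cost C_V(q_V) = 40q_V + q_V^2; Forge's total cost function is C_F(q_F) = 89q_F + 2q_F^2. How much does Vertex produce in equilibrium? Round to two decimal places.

39.52

Vertex's profit: π_V = (212 - Q)q_V - (40q_V + q_V²). Setting ∂π_V/∂q_V = 0: 172 - 4q_V - (q_F) = 0.
Forge's profit: π_F = (212 - Q)q_F - (89q_F + 2q_F²). Setting ∂π_F/∂q_F = 0: 123 - 6q_F - (q_V) = 0.
Rearranging gives the reaction functions q_V = (172 - q_F)/4 and q_F = (123 - q_V)/6.
Substituting one into the other gives q_V = 909/23 and q_F = 320/23.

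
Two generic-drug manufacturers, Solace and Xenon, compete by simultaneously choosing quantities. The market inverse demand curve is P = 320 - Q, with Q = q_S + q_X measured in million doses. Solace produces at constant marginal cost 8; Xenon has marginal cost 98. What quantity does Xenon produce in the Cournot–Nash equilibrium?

Solace's profit: π_S = (320 - Q)q_S - (8q_S). Setting ∂π_S/∂q_S = 0: 312 - 2q_S - (q_X) = 0.
Xenon's profit: π_X = (320 - Q)q_X - (98q_X). Setting ∂π_X/∂q_X = 0: 222 - 2q_X - (q_S) = 0.
Best responses: q_S = (312 - q_X)/2, q_X = (222 - q_S)/2.
Substituting one into the other gives q_S = 134 and q_X = 44.

44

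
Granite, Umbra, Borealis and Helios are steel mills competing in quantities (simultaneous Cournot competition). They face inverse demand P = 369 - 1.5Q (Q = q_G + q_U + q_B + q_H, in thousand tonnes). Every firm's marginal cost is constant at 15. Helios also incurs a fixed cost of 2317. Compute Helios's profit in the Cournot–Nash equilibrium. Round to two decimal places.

A representative firm's profit is π_i = q_i(369 - 1.5Q) - 15q_i.
Setting ∂π_i/∂q_i = 0 with rivals' quantities fixed: 354 - 3q_i - (3/2)·Σ_{j≠i} q_j = 0.
By symmetry each firm produces the same amount; substituting Σ_{j≠i} q_j = 3q_i yields q_i = 354/(15/2) = 236/5.
Price P = 369 - (3/2)·(944/5) = 429/5.
Helios's profit: (429/5 - 15)·(236/5) - 2317 = 1024.7600.

1024.76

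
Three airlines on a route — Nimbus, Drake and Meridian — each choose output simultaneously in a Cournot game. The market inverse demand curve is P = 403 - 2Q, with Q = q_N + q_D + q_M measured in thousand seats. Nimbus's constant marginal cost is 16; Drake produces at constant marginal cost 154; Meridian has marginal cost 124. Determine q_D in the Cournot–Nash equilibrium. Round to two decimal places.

10.13

Nimbus's profit: π_N = (403 - 2Q)q_N - (16q_N). Setting ∂π_N/∂q_N = 0: 387 - 4q_N - 2(q_D + q_M) = 0.
Drake's profit: π_D = (403 - 2Q)q_D - (154q_D). Setting ∂π_D/∂q_D = 0: 249 - 4q_D - 2(q_N + q_M) = 0.
Meridian's first-order condition: 279 - 4q_M - 2(q_N + q_D) = 0.
Adding the 3 first-order conditions: 915 − 8Q = 0, so Q = 915/8.
Back-substituting: q_N = (387 − 915/4)/2 = 633/8, q_D = (249 − 915/4)/2 = 81/8, q_M = (279 − 915/4)/2 = 201/8.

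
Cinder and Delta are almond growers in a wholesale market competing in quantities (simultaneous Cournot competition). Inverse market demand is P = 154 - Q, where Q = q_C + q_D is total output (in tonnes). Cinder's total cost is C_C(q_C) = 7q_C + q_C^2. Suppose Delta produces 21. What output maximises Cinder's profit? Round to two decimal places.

31.50

With the rival's output fixed at 21, Cinder's profit is π_C = (154 - 21 - q_C)q_C - (7q_C + q_C²) = (133 - q_C)q_C - (7q_C + q_C²).
∂π_C/∂q_C = 126 - 4q_C = 0, so q_C = 63/2.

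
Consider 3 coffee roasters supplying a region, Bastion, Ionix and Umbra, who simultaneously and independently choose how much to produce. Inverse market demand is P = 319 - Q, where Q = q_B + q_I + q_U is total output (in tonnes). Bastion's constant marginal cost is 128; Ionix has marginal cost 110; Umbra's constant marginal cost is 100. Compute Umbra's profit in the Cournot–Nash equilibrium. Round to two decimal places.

Bastion's profit: π_B = (319 - Q)q_B - (128q_B). Setting ∂π_B/∂q_B = 0: 191 - 2q_B - (q_I + q_U) = 0.
Ionix's first-order condition: 209 - 2q_I - (q_B + q_U) = 0.
Umbra's first-order condition: 219 - 2q_U - (q_B + q_I) = 0.
Adding the 3 conditions: 619 − 2Q − 2Q = 0, i.e. Q = 619/4.
Back-substituting: q_B = (191 − 619/4) = 145/4, q_I = (209 − 619/4) = 217/4, q_U = (219 − 619/4) = 257/4.
Price P = 319 - 619/4 = 657/4.
Umbra's profit: (657/4 - 100)·(257/4) = 4128.0625.

4128.06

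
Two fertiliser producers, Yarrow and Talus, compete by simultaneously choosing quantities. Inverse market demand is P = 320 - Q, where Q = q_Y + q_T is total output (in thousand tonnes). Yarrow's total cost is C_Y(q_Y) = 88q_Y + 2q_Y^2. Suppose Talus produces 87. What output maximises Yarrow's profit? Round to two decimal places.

24.17

With the rival's output fixed at 87, Yarrow's profit is π_Y = (320 - 87 - q_Y)q_Y - (88q_Y + 2q_Y²) = (233 - q_Y)q_Y - (88q_Y + 2q_Y²).
∂π_Y/∂q_Y = 145 - 6q_Y = 0, so q_Y = 145/6.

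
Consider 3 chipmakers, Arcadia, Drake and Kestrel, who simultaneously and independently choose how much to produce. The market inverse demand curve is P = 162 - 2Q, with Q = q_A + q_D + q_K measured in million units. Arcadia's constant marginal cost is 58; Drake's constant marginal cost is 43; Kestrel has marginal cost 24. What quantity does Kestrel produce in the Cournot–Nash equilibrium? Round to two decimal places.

Arcadia's profit: π_A = (162 - 2Q)q_A - (58q_A). Setting ∂π_A/∂q_A = 0: 104 - 4q_A - 2(q_D + q_K) = 0.
Drake's profit: π_D = (162 - 2Q)q_D - (43q_D). Setting ∂π_D/∂q_D = 0: 119 - 4q_D - 2(q_A + q_K) = 0.
Kestrel's first-order condition: 138 - 4q_K - 2(q_A + q_D) = 0.
Summing all 3 equations gives 361 − 8Q = 0, hence Q = 361/8.
Back-substituting: q_A = (104 − 361/4)/2 = 55/8, q_D = (119 − 361/4)/2 = 115/8, q_K = (138 − 361/4)/2 = 191/8.

23.88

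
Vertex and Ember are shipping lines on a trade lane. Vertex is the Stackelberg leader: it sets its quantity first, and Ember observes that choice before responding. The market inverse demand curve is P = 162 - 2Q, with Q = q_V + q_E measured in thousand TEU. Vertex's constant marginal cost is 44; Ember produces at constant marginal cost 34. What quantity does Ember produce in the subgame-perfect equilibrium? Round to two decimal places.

18.50

The follower Ember best-responds to any q_V: π_E = (162 - 2Q)q_E - 34q_E.
∂π_E/∂q_E = 128 - 2q_V - 4q_E = 0 gives the reaction function q_E = (128 - 2q_V)/4.
The leader anticipates this reaction. Substituting into P = 162 - 2Q gives P = 98 - q_V, so π_V = (98 - q_V)q_V - 44q_V.
Leader FOC: 54 - 2q_V = 0, so q_V = 27.
Then q_E = (128 - 2·27)/4 = 37/2.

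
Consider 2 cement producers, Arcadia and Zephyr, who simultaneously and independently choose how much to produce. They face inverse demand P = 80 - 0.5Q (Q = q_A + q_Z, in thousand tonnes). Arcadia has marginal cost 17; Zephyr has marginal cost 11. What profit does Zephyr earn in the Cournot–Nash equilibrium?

1250

Arcadia's profit: π_A = (80 - 0.5Q)q_A - (17q_A). Setting ∂π_A/∂q_A = 0: 63 - q_A - (1/2)(q_Z) = 0.
Zephyr's profit: π_Z = (80 - 0.5Q)q_Z - (11q_Z). Setting ∂π_Z/∂q_Z = 0: 69 - q_Z - (1/2)(q_A) = 0.
So q_A = (63 - (1/2)q_Z) and q_Z = (69 - (1/2)q_A).
Solving the pair: q_A = 38, q_Z = 50.
Price P = 80 - (1/2)·88 = 36.
Zephyr's profit: (36 - 11)·50 = 1250.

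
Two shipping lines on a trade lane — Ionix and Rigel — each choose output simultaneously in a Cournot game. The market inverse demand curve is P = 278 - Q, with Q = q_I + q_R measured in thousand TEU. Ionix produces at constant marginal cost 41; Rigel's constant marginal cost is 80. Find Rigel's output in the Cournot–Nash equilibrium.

Ionix's profit: π_I = (278 - Q)q_I - (41q_I). Setting ∂π_I/∂q_I = 0: 237 - 2q_I - (q_R) = 0.
Rigel's profit: π_R = (278 - Q)q_R - (80q_R). Setting ∂π_R/∂q_R = 0: 198 - 2q_R - (q_I) = 0.
So q_I = (237 - q_R)/2 and q_R = (198 - q_I)/2.
Solving the pair: q_I = 92, q_R = 53.

53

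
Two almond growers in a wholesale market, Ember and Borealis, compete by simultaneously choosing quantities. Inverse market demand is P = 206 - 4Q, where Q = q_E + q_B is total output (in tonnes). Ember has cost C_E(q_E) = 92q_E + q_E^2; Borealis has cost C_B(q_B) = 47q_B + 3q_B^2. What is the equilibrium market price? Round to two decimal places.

Ember's profit: π_E = (206 - 4Q)q_E - (92q_E + q_E²). Setting ∂π_E/∂q_E = 0: 114 - 10q_E - 4(q_B) = 0.
Borealis's profit: π_B = (206 - 4Q)q_B - (47q_B + 3q_B²). Setting ∂π_B/∂q_B = 0: 159 - 14q_B - 4(q_E) = 0.
So q_E = (114 - 4q_B)/10 and q_B = (159 - 4q_E)/14.
Solving the pair: q_E = 240/31, q_B = 567/62.
Total output Q = 1047/62, so price P = 206 - 4·(1047/62) = 138.4516.

138.45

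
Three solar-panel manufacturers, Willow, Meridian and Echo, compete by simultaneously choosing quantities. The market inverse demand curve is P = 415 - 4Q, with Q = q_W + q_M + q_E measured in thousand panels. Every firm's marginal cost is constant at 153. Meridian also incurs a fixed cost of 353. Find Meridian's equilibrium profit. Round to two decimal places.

719.56

A representative firm's profit is π_i = q_i(415 - 4Q) - 153q_i.
First-order condition (treating rivals' output as given): 262 - 8q_i - 4·Σ_{j≠i} q_j = 0.
With identical firms every q_j equals q_i, so Σ_{j≠i} q_j = 2q_i and 262 = 16q_i, giving q_i = 131/8.
Price P = 415 - 4·(393/8) = 437/2.
Meridian's profit: (437/2 - 153)·(131/8) - 353 = 719.5625.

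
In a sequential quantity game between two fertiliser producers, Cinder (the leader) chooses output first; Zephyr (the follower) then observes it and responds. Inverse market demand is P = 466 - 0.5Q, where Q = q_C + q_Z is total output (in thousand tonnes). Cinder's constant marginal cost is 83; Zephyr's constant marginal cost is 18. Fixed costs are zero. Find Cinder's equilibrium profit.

25281

Solve by backward induction. Given q_C, the follower Zephyr maximises π_Z = (466 - (1/2)q_C - (1/2)q_Z)q_Z - 18q_Z.
∂π_Z/∂q_Z = 448 - (1/2)q_C - q_Z = 0 gives the reaction function q_Z = (448 - (1/2)q_C).
Cinder substitutes q_Z(q_C) into its own profit: π_C = q_C(466 - (1/2)q_C - (448 - (1/2)q_C)/2) - 83q_C = (242 - (1/4)q_C)q_C - 83q_C.
Leader FOC: 159 - (1/2)q_C = 0, so q_C = 318.
Then q_Z = (448 - (1/2)·318) = 289.
Price P = 466 - (1/2)·607 = 325/2.
Cinder's profit: (325/2 - 83)·318 = 25281.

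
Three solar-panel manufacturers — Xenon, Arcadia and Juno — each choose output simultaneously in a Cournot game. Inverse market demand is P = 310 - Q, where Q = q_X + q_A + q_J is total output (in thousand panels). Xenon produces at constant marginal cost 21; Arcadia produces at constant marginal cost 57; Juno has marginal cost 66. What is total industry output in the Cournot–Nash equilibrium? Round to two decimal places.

Xenon's profit: π_X = (310 - Q)q_X - (21q_X). Setting ∂π_X/∂q_X = 0: 289 - 2q_X - (q_A + q_J) = 0.
Arcadia's profit: π_A = (310 - Q)q_A - (57q_A). Setting ∂π_A/∂q_A = 0: 253 - 2q_A - (q_X + q_J) = 0.
Juno's profit: π_J = (310 - Q)q_J - (66q_J). Setting ∂π_J/∂q_J = 0: 244 - 2q_J - (q_X + q_A) = 0.
Summing all 3 equations gives 786 − 4Q = 0, hence Q = 393/2.
Back-substituting: q_X = (289 − 393/2) = 185/2, q_A = (253 − 393/2) = 113/2, q_J = (244 − 393/2) = 95/2.
Total output Q = 185/2 + 113/2 + 95/2 = 393/2.

196.50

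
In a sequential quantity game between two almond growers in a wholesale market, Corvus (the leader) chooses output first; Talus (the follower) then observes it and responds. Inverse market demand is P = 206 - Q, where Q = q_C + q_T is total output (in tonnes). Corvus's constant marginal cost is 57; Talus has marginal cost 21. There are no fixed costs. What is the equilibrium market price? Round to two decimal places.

85.25

Solve by backward induction. Given q_C, the follower Talus maximises π_T = (206 - q_C - q_T)q_T - 21q_T.
∂π_T/∂q_T = 185 - q_C - 2q_T = 0 gives the reaction function q_T = (185 - q_C)/2.
The leader anticipates this reaction. Substituting into P = 206 - Q gives P = 227/2 - (1/2)q_C, so π_C = (227/2 - (1/2)q_C)q_C - 57q_C.
Leader FOC: 113/2 - q_C = 0, so q_C = 113/2.
Then q_T = (185 - 113/2)/2 = 257/4.
Total output Q = 483/4, so price P = 206 - 483/4 = 341/4.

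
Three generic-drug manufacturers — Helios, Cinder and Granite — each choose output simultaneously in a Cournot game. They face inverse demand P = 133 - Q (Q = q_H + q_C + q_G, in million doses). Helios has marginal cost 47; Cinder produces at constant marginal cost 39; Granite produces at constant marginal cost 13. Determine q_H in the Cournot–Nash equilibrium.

11

Helios's profit: π_H = (133 - Q)q_H - (47q_H). Setting ∂π_H/∂q_H = 0: 86 - 2q_H - (q_C + q_G) = 0.
Cinder's first-order condition: 94 - 2q_C - (q_H + q_G) = 0.
Granite's first-order condition: 120 - 2q_G - (q_H + q_C) = 0.
Summing all 3 equations gives 300 − 4Q = 0, hence Q = 75.
Back-substituting: q_H = (86 − 75) = 11, q_C = (94 − 75) = 19, q_G = (120 − 75) = 45.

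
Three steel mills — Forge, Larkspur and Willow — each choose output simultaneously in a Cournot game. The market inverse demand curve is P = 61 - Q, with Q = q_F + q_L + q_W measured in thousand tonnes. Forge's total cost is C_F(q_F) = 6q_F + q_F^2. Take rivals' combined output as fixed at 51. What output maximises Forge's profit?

With rivals' combined output fixed at 51, Forge's profit is π_F = (61 - 51 - q_F)q_F - (6q_F + q_F²) = (10 - q_F)q_F - (6q_F + q_F²).
∂π_F/∂q_F = 4 - 4q_F = 0, so q_F = 1.

1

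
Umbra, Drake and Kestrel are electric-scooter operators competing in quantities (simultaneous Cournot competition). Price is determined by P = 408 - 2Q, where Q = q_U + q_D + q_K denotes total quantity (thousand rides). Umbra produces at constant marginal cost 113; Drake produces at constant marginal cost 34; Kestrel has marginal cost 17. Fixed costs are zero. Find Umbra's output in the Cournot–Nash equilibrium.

15

Umbra's profit: π_U = (408 - 2Q)q_U - (113q_U). Setting ∂π_U/∂q_U = 0: 295 - 4q_U - 2(q_D + q_K) = 0.
Drake's profit: π_D = (408 - 2Q)q_D - (34q_D). Setting ∂π_D/∂q_D = 0: 374 - 4q_D - 2(q_U + q_K) = 0.
Kestrel's profit: π_K = (408 - 2Q)q_K - (17q_K). Setting ∂π_K/∂q_K = 0: 391 - 4q_K - 2(q_U + q_D) = 0.
Adding the 3 first-order conditions: 1060 − 8Q = 0, so Q = 265/2.
Back-substituting: q_U = (295 − 265)/2 = 15, q_D = (374 − 265)/2 = 109/2, q_K = (391 − 265)/2 = 63.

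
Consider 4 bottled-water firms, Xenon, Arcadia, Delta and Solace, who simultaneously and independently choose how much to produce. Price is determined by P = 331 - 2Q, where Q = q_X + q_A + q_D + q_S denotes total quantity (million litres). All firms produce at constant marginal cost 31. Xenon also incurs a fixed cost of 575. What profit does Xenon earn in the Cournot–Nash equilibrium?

Each firm earns π_i = (331 - 2Q)q_i - 31q_i.
First-order condition (treating rivals' output as given): 300 - 4q_i - 2·Σ_{j≠i} q_j = 0.
By symmetry each firm produces the same amount; substituting Σ_{j≠i} q_j = 3q_i yields q_i = 300/10 = 30.
Price P = 331 - 2·120 = 91.
Xenon's profit: (91 - 31)·30 - 575 = 1225.

1225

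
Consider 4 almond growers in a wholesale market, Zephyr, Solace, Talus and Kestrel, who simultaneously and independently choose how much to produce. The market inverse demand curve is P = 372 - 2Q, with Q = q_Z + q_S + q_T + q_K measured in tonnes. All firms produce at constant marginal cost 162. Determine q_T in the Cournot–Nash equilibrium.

A representative firm's profit is π_i = q_i(372 - 2Q) - 162q_i.
First-order condition (treating rivals' output as given): 210 - 4q_i - 2·Σ_{j≠i} q_j = 0.
With identical firms every q_j equals q_i, so Σ_{j≠i} q_j = 3q_i and 210 = 10q_i, giving q_i = 21.

21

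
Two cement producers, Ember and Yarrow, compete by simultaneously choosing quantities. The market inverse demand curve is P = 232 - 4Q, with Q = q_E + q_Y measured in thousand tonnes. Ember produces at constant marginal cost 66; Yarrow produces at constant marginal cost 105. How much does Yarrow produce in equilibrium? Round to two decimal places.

Ember's profit: π_E = (232 - 4Q)q_E - (66q_E). Setting ∂π_E/∂q_E = 0: 166 - 8q_E - 4(q_Y) = 0.
Yarrow's profit: π_Y = (232 - 4Q)q_Y - (105q_Y). Setting ∂π_Y/∂q_Y = 0: 127 - 8q_Y - 4(q_E) = 0.
Rearranging gives the reaction functions q_E = (166 - 4q_Y)/8 and q_Y = (127 - 4q_E)/8.
Substituting one into the other gives q_E = 205/12 and q_Y = 22/3.

7.33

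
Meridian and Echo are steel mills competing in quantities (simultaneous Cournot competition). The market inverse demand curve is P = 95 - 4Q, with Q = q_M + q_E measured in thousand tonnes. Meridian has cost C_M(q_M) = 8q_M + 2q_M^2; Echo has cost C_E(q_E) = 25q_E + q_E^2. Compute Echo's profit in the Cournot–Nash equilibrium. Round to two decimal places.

111.90

Meridian's profit: π_M = (95 - 4Q)q_M - (8q_M + 2q_M²). Setting ∂π_M/∂q_M = 0: 87 - 12q_M - 4(q_E) = 0.
Echo's first-order condition: 70 - 10q_E - 4(q_M) = 0.
Rearranging gives the reaction functions q_M = (87 - 4q_E)/12 and q_E = (70 - 4q_M)/10.
Solving the pair: q_M = 295/52, q_E = 123/26.
Price P = 95 - 4·(541/52) = 694/13.
Echo's profit: (694/13)·(123/26) - 25·(123/26) - (123/26)² = 111.9009.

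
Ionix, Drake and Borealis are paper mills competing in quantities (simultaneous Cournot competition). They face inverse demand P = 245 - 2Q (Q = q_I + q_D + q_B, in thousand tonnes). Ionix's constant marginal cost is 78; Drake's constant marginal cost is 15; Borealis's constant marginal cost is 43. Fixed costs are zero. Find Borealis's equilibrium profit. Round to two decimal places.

1365.03

Ionix's profit: π_I = (245 - 2Q)q_I - (78q_I). Setting ∂π_I/∂q_I = 0: 167 - 4q_I - 2(q_D + q_B) = 0.
Drake's first-order condition: 230 - 4q_D - 2(q_I + q_B) = 0.
Borealis's profit: π_B = (245 - 2Q)q_B - (43q_B). Setting ∂π_B/∂q_B = 0: 202 - 4q_B - 2(q_I + q_D) = 0.
Adding the 3 conditions: 599 − 4Q − 4Q = 0, i.e. Q = 599/8.
Back-substituting: q_I = (167 − 599/4)/2 = 69/8, q_D = (230 − 599/4)/2 = 321/8, q_B = (202 − 599/4)/2 = 209/8.
Price P = 245 - 2·(599/8) = 381/4.
Borealis's profit: (381/4 - 43)·(209/8) = 1365.0313.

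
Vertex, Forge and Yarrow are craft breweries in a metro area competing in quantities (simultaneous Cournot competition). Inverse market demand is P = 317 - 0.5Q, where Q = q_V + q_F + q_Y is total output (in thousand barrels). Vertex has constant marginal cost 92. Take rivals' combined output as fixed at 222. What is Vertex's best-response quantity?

With rivals' combined output fixed at 222, Vertex's profit is π_V = (317 - (1/2)·222 - (1/2)q_V)q_V - (92q_V) = (206 - (1/2)q_V)q_V - (92q_V).
∂π_V/∂q_V = 114 - q_V = 0, so q_V = 114.

114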